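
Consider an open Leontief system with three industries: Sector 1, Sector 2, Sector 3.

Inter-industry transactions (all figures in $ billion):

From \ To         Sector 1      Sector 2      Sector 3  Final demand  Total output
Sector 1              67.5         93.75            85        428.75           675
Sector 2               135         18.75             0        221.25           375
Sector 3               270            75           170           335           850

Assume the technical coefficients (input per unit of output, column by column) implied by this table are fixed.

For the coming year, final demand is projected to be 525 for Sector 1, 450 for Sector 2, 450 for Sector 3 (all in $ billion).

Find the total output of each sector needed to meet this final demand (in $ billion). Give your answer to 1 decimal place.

Technical coefficients a_ij = z_ij / X_j:
  a_11 = 67.5/675 = 0.10, a_21 = 135/675 = 0.20, a_31 = 270/675 = 0.40
  a_12 = 93.75/375 = 0.25, a_22 = 18.75/375 = 0.05, a_32 = 75/375 = 0.20
  a_13 = 85/850 = 0.10, a_23 = 0/850 = 0.00, a_33 = 170/850 = 0.20
I − A =
  [   0.90    -0.25    -0.10]
  [  -0.20     0.95     0.00]
  [  -0.40    -0.20     0.80]
Cofactors of I−A, C_ij = (−1)^(i+j)·(minor ij) (rows/columns in the sector order above):
  C_11 = (0.95)(0.80) − (0.00)(-0.20) = 0.7600
  C_12 = −[(-0.20)(0.80) − (0.00)(-0.40)] = 0.1600
  C_13 = (-0.20)(-0.20) − (0.95)(-0.40) = 0.4200
  C_21 = −[(-0.25)(0.80) − (-0.10)(-0.20)] = 0.2200
  C_22 = (0.90)(0.80) − (-0.10)(-0.40) = 0.6800
  C_23 = −[(0.90)(-0.20) − (-0.25)(-0.40)] = 0.2800
  C_31 = (-0.25)(0.00) − (-0.10)(0.95) = 0.0950
  C_32 = −[(0.90)(0.00) − (-0.10)(-0.20)] = 0.0200
  C_33 = (0.90)(0.95) − (-0.25)(-0.20) = 0.8050
det(I−A) = Σ_j (I−A)_1j·C_1j = (0.90)(0.7600) + (-0.25)(0.1600) + (-0.10)(0.4200) = 0.6020
adj(I−A) = Cᵀ =
  [ 0.7600   0.2200   0.0950]
  [ 0.1600   0.6800   0.0200]
  [ 0.4200   0.2800   0.8050]
(I − A)⁻¹ = adj(I−A) / det(I−A) ≈
  [   1.2625     0.3654     0.1578]
  [   0.2658     1.1296     0.0332]
  [   0.6977     0.4651     1.3372]
x = (I − A)⁻¹ d = adj(I−A)·d / det(I−A), with det(I−A) = 0.6020:
  x_1 = (0.7600·525 + 0.2200·450 + 0.0950·450) / 0.6020 = 540.75 / 0.6020 ≈ 898.3
  x_2 = (0.1600·525 + 0.6800·450 + 0.0200·450) / 0.6020 = 399.00 / 0.6020 ≈ 662.8
  x_3 = (0.4200·525 + 0.2800·450 + 0.8050·450) / 0.6020 = 708.75 / 0.6020 ≈ 1177.3

x_1 = 898.3, x_2 = 662.8, x_3 = 1177.3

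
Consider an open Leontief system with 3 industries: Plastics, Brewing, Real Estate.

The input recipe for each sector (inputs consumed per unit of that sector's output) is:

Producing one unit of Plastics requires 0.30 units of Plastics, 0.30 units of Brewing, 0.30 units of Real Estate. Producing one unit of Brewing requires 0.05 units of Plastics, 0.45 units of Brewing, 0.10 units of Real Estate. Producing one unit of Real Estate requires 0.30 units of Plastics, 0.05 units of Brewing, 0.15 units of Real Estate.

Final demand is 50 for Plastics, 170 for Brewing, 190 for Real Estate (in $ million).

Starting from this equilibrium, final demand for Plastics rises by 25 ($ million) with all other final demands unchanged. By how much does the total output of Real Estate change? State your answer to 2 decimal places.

Δx_3 = 19.36

I − A =
  [   0.70    -0.05    -0.30]
  [  -0.30     0.55    -0.05]
  [  -0.30    -0.10     0.85]
Cofactors of I−A, C_ij = (−1)^(i+j)·(minor ij) (rows/columns in the sector order above):
  C_11 = (0.55)(0.85) − (-0.05)(-0.10) = 0.4625
  C_12 = −[(-0.30)(0.85) − (-0.05)(-0.30)] = 0.2700
  C_13 = (-0.30)(-0.10) − (0.55)(-0.30) = 0.1950
  C_21 = −[(-0.05)(0.85) − (-0.30)(-0.10)] = 0.0725
  C_22 = (0.70)(0.85) − (-0.30)(-0.30) = 0.5050
  C_23 = −[(0.70)(-0.10) − (-0.05)(-0.30)] = 0.0850
  C_31 = (-0.05)(-0.05) − (-0.30)(0.55) = 0.1675
  C_32 = −[(0.70)(-0.05) − (-0.30)(-0.30)] = 0.1250
  C_33 = (0.70)(0.55) − (-0.05)(-0.30) = 0.3700
det(I−A) = Σ_j (I−A)_1j·C_1j = (0.70)(0.4625) + (-0.05)(0.2700) + (-0.30)(0.1950) = 0.25175
adj(I−A) = Cᵀ =
  [ 0.4625   0.0725   0.1675]
  [ 0.2700   0.5050   0.1250]
  [ 0.1950   0.0850   0.3700]
(I − A)⁻¹ = adj(I−A) / det(I−A) ≈
  [   1.8371     0.2880     0.6653]
  [   1.0725     2.0060     0.4965]
  [   0.7746     0.3376     1.4697]
Δx = (I − A)⁻¹ Δd with Δd having +25 in the Plastics component and 0 elsewhere.
So Δx_3 = L_31 · (+25), where L_31 = adj(I−A)_31 / det(I−A) = 0.1950 / 0.25175.
Δx_3 = 0.1950 × (+25) / 0.25175 = 4.875 / 0.25175 ≈ 19.36.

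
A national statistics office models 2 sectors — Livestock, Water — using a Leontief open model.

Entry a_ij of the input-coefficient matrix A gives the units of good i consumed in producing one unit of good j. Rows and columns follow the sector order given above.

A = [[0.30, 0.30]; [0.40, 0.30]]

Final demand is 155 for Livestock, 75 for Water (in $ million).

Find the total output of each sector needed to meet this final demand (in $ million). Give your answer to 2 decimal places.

x_1 = 354.05, x_2 = 309.46

I − A =
  [   0.70    -0.30]
  [  -0.40     0.70]
det(I−A) = (0.70)(0.70) − (-0.30)(-0.40) = 0.3700
adj(I−A) = [[0.70, 0.30], [0.40, 0.70]]
(I − A)⁻¹ = adj(I−A) / det(I−A) ≈
  [   1.8919     0.8108]
  [   1.0811     1.8919]
x = (I − A)⁻¹ d = adj(I−A)·d / det(I−A), with det(I−A) = 0.3700:
  x_1 = (0.70·155 + 0.30·75) / 0.3700 = 131.00 / 0.3700 ≈ 354.05
  x_2 = (0.40·155 + 0.70·75) / 0.3700 = 114.50 / 0.3700 ≈ 309.46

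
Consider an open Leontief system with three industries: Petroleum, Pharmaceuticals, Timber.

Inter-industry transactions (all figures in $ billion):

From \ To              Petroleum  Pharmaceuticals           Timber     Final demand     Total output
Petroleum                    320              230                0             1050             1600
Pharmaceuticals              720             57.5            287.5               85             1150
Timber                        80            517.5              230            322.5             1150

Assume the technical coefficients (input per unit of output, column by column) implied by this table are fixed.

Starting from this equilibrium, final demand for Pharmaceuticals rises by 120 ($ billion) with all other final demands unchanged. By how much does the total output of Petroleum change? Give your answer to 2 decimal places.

Technical coefficients a_ij = z_ij / X_j:
  a_11 = 320/1600 = 0.20, a_21 = 720/1600 = 0.45, a_31 = 80/1600 = 0.05
  a_12 = 230/1150 = 0.20, a_22 = 57.5/1150 = 0.05, a_32 = 517.5/1150 = 0.45
  a_13 = 0/1150 = 0.00, a_23 = 287.5/1150 = 0.25, a_33 = 230/1150 = 0.20
I − A =
  [   0.80    -0.20     0.00]
  [  -0.45     0.95    -0.25]
  [  -0.05    -0.45     0.80]
Cofactors of I−A, C_ij = (−1)^(i+j)·(minor ij) (rows/columns in the sector order above):
  C_11 = (0.95)(0.80) − (-0.25)(-0.45) = 0.6475
  C_12 = −[(-0.45)(0.80) − (-0.25)(-0.05)] = 0.3725
  C_13 = (-0.45)(-0.45) − (0.95)(-0.05) = 0.2500
  C_21 = −[(-0.20)(0.80) − (0.00)(-0.45)] = 0.1600
  C_22 = (0.80)(0.80) − (0.00)(-0.05) = 0.6400
  C_23 = −[(0.80)(-0.45) − (-0.20)(-0.05)] = 0.3700
  C_31 = (-0.20)(-0.25) − (0.00)(0.95) = 0.0500
  C_32 = −[(0.80)(-0.25) − (0.00)(-0.45)] = 0.2000
  C_33 = (0.80)(0.95) − (-0.20)(-0.45) = 0.6700
det(I−A) = Σ_j (I−A)_1j·C_1j = (0.80)(0.6475) + (-0.20)(0.3725) + (0.00)(0.2500) = 0.4435
adj(I−A) = Cᵀ =
  [ 0.6475   0.1600   0.0500]
  [ 0.3725   0.6400   0.2000]
  [ 0.2500   0.3700   0.6700]
(I − A)⁻¹ = adj(I−A) / det(I−A) ≈
  [   1.4600     0.3608     0.1127]
  [   0.8399     1.4431     0.4510]
  [   0.5637     0.8343     1.5107]
Δx = (I − A)⁻¹ Δd with Δd having +120 in the Pharmaceuticals component and 0 elsewhere.
So Δx_1 = L_12 · (+120), where L_12 = adj(I−A)_12 / det(I−A) = 0.1600 / 0.4435.
Δx_1 = 0.1600 × (+120) / 0.4435 = 19.20 / 0.4435 ≈ 43.29.

Δx_1 = 43.29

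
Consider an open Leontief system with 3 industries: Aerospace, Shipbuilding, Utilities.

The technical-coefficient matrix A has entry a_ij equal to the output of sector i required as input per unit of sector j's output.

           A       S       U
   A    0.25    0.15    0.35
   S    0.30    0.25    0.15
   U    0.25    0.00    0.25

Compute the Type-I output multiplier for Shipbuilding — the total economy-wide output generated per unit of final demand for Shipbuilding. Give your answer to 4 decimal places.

I − A =
  [   0.75    -0.15    -0.35]
  [  -0.30     0.75    -0.15]
  [  -0.25     0.00     0.75]
Cofactors of I−A, C_ij = (−1)^(i+j)·(minor ij) (rows/columns in the sector order above):
  C_11 = (0.75)(0.75) − (-0.15)(0.00) = 0.5625
  C_12 = −[(-0.30)(0.75) − (-0.15)(-0.25)] = 0.2625
  C_13 = (-0.30)(0.00) − (0.75)(-0.25) = 0.1875
  C_21 = −[(-0.15)(0.75) − (-0.35)(0.00)] = 0.1125
  C_22 = (0.75)(0.75) − (-0.35)(-0.25) = 0.4750
  C_23 = −[(0.75)(0.00) − (-0.15)(-0.25)] = 0.0375
  C_31 = (-0.15)(-0.15) − (-0.35)(0.75) = 0.2850
  C_32 = −[(0.75)(-0.15) − (-0.35)(-0.30)] = 0.2175
  C_33 = (0.75)(0.75) − (-0.15)(-0.30) = 0.5175
det(I−A) = Σ_j (I−A)_1j·C_1j = (0.75)(0.5625) + (-0.15)(0.2625) + (-0.35)(0.1875) = 0.316875
adj(I−A) = Cᵀ =
  [ 0.5625   0.1125   0.2850]
  [ 0.2625   0.4750   0.2175]
  [ 0.1875   0.0375   0.5175]
(I − A)⁻¹ = adj(I−A) / det(I−A) ≈
  [   1.77515     0.35503     0.89941]
  [   0.82840     1.49901     0.68639]
  [   0.59172     0.11834     1.63314]
The output multiplier for sector j is the column-j sum of the Leontief inverse (I − A)⁻¹ = adj(I−A) / det(I−A).
Column S of adj(I−A): (0.1125, 0.4750, 0.0375); det(I−A) = 0.316875.
m_S = (0.1125 + 0.4750 + 0.0375) / 0.316875 = 0.625 / 0.316875 ≈ 1.9724.

m_S = 1.9724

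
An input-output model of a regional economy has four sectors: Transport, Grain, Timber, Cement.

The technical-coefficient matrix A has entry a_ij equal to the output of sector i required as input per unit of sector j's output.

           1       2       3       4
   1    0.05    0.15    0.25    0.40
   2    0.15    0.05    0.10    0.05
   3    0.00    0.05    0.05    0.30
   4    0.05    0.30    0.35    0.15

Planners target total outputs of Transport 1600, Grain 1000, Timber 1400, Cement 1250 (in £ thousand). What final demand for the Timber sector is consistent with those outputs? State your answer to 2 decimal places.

d_3 = 905.00

I − A =
  [   0.95    -0.15    -0.25    -0.40]
  [  -0.15     0.95    -0.10    -0.05]
  [   0.00    -0.05     0.95    -0.30]
  [  -0.05    -0.30    -0.35     0.85]
d = (I − A) x:
  d_1 = (+0.95)·1600 + (-0.15)·1000 + (-0.25)·1400 + (-0.40)·1250 = 520.00
  d_2 = (-0.15)·1600 + (+0.95)·1000 + (-0.10)·1400 + (-0.05)·1250 = 507.50
  d_3 = (+0.00)·1600 + (-0.05)·1000 + (+0.95)·1400 + (-0.30)·1250 = 905.00
  d_4 = (-0.05)·1600 + (-0.30)·1000 + (-0.35)·1400 + (+0.85)·1250 = 192.50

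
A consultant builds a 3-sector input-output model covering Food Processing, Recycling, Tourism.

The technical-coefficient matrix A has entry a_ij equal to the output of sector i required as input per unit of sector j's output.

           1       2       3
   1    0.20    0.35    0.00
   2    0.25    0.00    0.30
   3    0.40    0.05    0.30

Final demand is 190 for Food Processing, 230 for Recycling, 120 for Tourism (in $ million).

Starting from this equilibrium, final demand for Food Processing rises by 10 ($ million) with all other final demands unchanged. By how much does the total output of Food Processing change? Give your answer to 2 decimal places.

Δx_1 = 15.40

I − A =
  [   0.80    -0.35     0.00]
  [  -0.25     1.00    -0.30]
  [  -0.40    -0.05     0.70]
Cofactors of I−A, C_ij = (−1)^(i+j)·(minor ij) (rows/columns in the sector order above):
  C_11 = (1.00)(0.70) − (-0.30)(-0.05) = 0.6850
  C_12 = −[(-0.25)(0.70) − (-0.30)(-0.40)] = 0.2950
  C_13 = (-0.25)(-0.05) − (1.00)(-0.40) = 0.4125
  C_21 = −[(-0.35)(0.70) − (0.00)(-0.05)] = 0.2450
  C_22 = (0.80)(0.70) − (0.00)(-0.40) = 0.5600
  C_23 = −[(0.80)(-0.05) − (-0.35)(-0.40)] = 0.1800
  C_31 = (-0.35)(-0.30) − (0.00)(1.00) = 0.1050
  C_32 = −[(0.80)(-0.30) − (0.00)(-0.25)] = 0.2400
  C_33 = (0.80)(1.00) − (-0.35)(-0.25) = 0.7125
det(I−A) = Σ_j (I−A)_1j·C_1j = (0.80)(0.6850) + (-0.35)(0.2950) + (0.00)(0.4125) = 0.44475
adj(I−A) = Cᵀ =
  [ 0.6850   0.2450   0.1050]
  [ 0.2950   0.5600   0.2400]
  [ 0.4125   0.1800   0.7125]
(I − A)⁻¹ = adj(I−A) / det(I−A) ≈
  [   1.5402     0.5509     0.2361]
  [   0.6633     1.2591     0.5396]
  [   0.9275     0.4047     1.6020]
Δx = (I − A)⁻¹ Δd with Δd having +10 in the Food Processing component and 0 elsewhere.
So Δx_1 = L_11 · (+10), where L_11 = adj(I−A)_11 / det(I−A) = 0.6850 / 0.44475.
Δx_1 = 0.6850 × (+10) / 0.44475 = 6.85 / 0.44475 ≈ 15.40.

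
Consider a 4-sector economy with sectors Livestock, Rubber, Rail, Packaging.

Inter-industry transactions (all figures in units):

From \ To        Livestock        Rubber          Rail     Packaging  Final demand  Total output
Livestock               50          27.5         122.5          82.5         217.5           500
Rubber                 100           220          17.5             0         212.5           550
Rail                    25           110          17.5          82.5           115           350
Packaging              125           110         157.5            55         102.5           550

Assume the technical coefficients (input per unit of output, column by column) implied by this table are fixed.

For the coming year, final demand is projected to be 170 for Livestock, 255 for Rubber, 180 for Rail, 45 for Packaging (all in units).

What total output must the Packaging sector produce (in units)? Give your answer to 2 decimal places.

Technical coefficients a_ij = z_ij / X_j:
  a_11 = 50/500 = 0.10, a_21 = 100/500 = 0.20, a_31 = 25/500 = 0.05, a_41 = 125/500 = 0.25
  a_12 = 27.5/550 = 0.05, a_22 = 220/550 = 0.40, a_32 = 110/550 = 0.20, a_42 = 110/550 = 0.20
  a_13 = 122.5/350 = 0.35, a_23 = 17.5/350 = 0.05, a_33 = 17.5/350 = 0.05, a_43 = 157.5/350 = 0.45
  a_14 = 82.5/550 = 0.15, a_24 = 0/550 = 0.00, a_34 = 82.5/550 = 0.15, a_44 = 55/550 = 0.10
I − A =
  [   0.90    -0.05    -0.35    -0.15]
  [  -0.20     0.60    -0.05     0.00]
  [  -0.05    -0.20     0.95    -0.15]
  [  -0.25    -0.20    -0.45     0.90]
Compute the cofactors C_ij = (−1)^(i+j)·(3×3 minor ij) of I−A; the adjugate is their transpose:
adj(I−A) = Cᵀ =
  [ 0.462000   0.154875   0.233250   0.115875]
  [ 0.161625   0.640875   0.115125   0.046125]
  [ 0.091500   0.187125   0.448500   0.090000]
  [ 0.210000   0.279000   0.314625   0.469875]
det(I−A) = Σ_j (I−A)_1j·C_1j = (0.90)(0.462000) + (-0.05)(0.161625) + (-0.35)(0.091500) + (-0.15)(0.210000) = 0.34419375
(I − A)⁻¹ = adj(I−A) / det(I−A) ≈
  [   1.3423     0.4500     0.6777     0.3367]
  [   0.4696     1.8620     0.3345     0.1340]
  [   0.2658     0.5437     1.3030     0.2615]
  [   0.6101     0.8106     0.9141     1.3651]
x = (I − A)⁻¹ d = adj(I−A)·d / det(I−A), with det(I−A) = 0.34419375:
  x_1 = (0.462000·170 + 0.154875·255 + 0.233250·180 + 0.115875·45) / 0.34419375 = 165.2325 / 0.34419375 ≈ 480.06
  x_2 = (0.161625·170 + 0.640875·255 + 0.115125·180 + 0.046125·45) / 0.34419375 = 213.6975 / 0.34419375 ≈ 620.86
  x_3 = (0.091500·170 + 0.187125·255 + 0.448500·180 + 0.090000·45) / 0.34419375 = 148.051875 / 0.34419375 ≈ 430.14
  x_4 = (0.210000·170 + 0.279000·255 + 0.314625·180 + 0.469875·45) / 0.34419375 = 184.621875 / 0.34419375 ≈ 536.39

x_4 = 536.39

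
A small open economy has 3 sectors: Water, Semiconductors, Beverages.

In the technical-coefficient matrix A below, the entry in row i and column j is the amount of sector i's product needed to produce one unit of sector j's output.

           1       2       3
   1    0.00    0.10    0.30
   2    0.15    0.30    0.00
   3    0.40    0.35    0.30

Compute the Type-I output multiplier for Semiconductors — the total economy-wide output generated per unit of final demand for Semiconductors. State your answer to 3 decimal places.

I − A =
  [   1.00    -0.10    -0.30]
  [  -0.15     0.70     0.00]
  [  -0.40    -0.35     0.70]
Cofactors of I−A, C_ij = (−1)^(i+j)·(minor ij) (rows/columns in the sector order above):
  C_11 = (0.70)(0.70) − (0.00)(-0.35) = 0.4900
  C_12 = −[(-0.15)(0.70) − (0.00)(-0.40)] = 0.1050
  C_13 = (-0.15)(-0.35) − (0.70)(-0.40) = 0.3325
  C_21 = −[(-0.10)(0.70) − (-0.30)(-0.35)] = 0.1750
  C_22 = (1.00)(0.70) − (-0.30)(-0.40) = 0.5800
  C_23 = −[(1.00)(-0.35) − (-0.10)(-0.40)] = 0.3900
  C_31 = (-0.10)(0.00) − (-0.30)(0.70) = 0.2100
  C_32 = −[(1.00)(0.00) − (-0.30)(-0.15)] = 0.0450
  C_33 = (1.00)(0.70) − (-0.10)(-0.15) = 0.6850
det(I−A) = Σ_j (I−A)_1j·C_1j = (1.00)(0.4900) + (-0.10)(0.1050) + (-0.30)(0.3325) = 0.37975
adj(I−A) = Cᵀ =
  [ 0.4900   0.1750   0.2100]
  [ 0.1050   0.5800   0.0450]
  [ 0.3325   0.3900   0.6850]
(I − A)⁻¹ = adj(I−A) / det(I−A) ≈
  [   1.2903     0.4608     0.5530]
  [   0.2765     1.5273     0.1185]
  [   0.8756     1.0270     1.8038]
The output multiplier for sector j is the column-j sum of the Leontief inverse (I − A)⁻¹ = adj(I−A) / det(I−A).
Column 2 of adj(I−A): (0.1750, 0.5800, 0.3900); det(I−A) = 0.37975.
m_2 = (0.1750 + 0.5800 + 0.3900) / 0.37975 = 1.145 / 0.37975 ≈ 3.015.

m_2 = 3.015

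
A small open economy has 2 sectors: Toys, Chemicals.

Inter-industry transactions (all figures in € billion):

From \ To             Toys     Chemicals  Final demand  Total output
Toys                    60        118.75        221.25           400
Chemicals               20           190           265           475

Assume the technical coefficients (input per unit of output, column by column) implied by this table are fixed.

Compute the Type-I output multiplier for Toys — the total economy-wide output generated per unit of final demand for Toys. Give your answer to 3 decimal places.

m_1 = 1.307

Technical coefficients a_ij = z_ij / X_j:
  a_11 = 60/400 = 0.15, a_21 = 20/400 = 0.05
  a_12 = 118.75/475 = 0.25, a_22 = 190/475 = 0.40
I − A =
  [   0.85    -0.25]
  [  -0.05     0.60]
det(I−A) = (0.85)(0.60) − (-0.25)(-0.05) = 0.4975
adj(I−A) = [[0.60, 0.25], [0.05, 0.85]]
(I − A)⁻¹ = adj(I−A) / det(I−A) ≈
  [   1.2060     0.5025]
  [   0.1005     1.7085]
The output multiplier for sector j is the column-j sum of the Leontief inverse (I − A)⁻¹ = adj(I−A) / det(I−A).
Column 1 of adj(I−A): (0.60, 0.05); det(I−A) = 0.4975.
m_1 = (0.60 + 0.05) / 0.4975 = 0.65 / 0.4975 ≈ 1.307.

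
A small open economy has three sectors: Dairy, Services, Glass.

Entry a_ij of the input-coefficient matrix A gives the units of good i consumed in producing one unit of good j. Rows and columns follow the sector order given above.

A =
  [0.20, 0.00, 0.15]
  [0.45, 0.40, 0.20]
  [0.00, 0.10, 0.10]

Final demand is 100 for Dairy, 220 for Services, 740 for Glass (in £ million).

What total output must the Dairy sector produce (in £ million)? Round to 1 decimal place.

I − A =
  [   0.80     0.00    -0.15]
  [  -0.45     0.60    -0.20]
  [   0.00    -0.10     0.90]
Cofactors of I−A, C_ij = (−1)^(i+j)·(minor ij) (rows/columns in the sector order above):
  C_11 = (0.60)(0.90) − (-0.20)(-0.10) = 0.5200
  C_12 = −[(-0.45)(0.90) − (-0.20)(0.00)] = 0.4050
  C_13 = (-0.45)(-0.10) − (0.60)(0.00) = 0.0450
  C_21 = −[(0.00)(0.90) − (-0.15)(-0.10)] = 0.0150
  C_22 = (0.80)(0.90) − (-0.15)(0.00) = 0.7200
  C_23 = −[(0.80)(-0.10) − (0.00)(0.00)] = 0.0800
  C_31 = (0.00)(-0.20) − (-0.15)(0.60) = 0.0900
  C_32 = −[(0.80)(-0.20) − (-0.15)(-0.45)] = 0.2275
  C_33 = (0.80)(0.60) − (0.00)(-0.45) = 0.4800
det(I−A) = Σ_j (I−A)_1j·C_1j = (0.80)(0.5200) + (0.00)(0.4050) + (-0.15)(0.0450) = 0.40925
adj(I−A) = Cᵀ =
  [ 0.5200   0.0150   0.0900]
  [ 0.4050   0.7200   0.2275]
  [ 0.0450   0.0800   0.4800]
(I − A)⁻¹ = adj(I−A) / det(I−A) ≈
  [   1.2706     0.0367     0.2199]
  [   0.9896     1.7593     0.5559]
  [   0.1100     0.1955     1.1729]
x = (I − A)⁻¹ d = adj(I−A)·d / det(I−A), with det(I−A) = 0.40925:
  x_1 = (0.5200·100 + 0.0150·220 + 0.0900·740) / 0.40925 = 121.90 / 0.40925 ≈ 297.9
  x_2 = (0.4050·100 + 0.7200·220 + 0.2275·740) / 0.40925 = 367.25 / 0.40925 ≈ 897.4
  x_3 = (0.0450·100 + 0.0800·220 + 0.4800·740) / 0.40925 = 377.30 / 0.40925 ≈ 921.9

x_1 = 297.9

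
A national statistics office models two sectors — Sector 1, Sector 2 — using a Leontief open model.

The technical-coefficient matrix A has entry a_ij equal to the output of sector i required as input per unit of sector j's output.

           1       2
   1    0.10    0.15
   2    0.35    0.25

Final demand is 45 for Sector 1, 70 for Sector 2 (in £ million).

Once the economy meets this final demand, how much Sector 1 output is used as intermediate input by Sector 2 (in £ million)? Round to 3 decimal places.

I − A =
  [   0.90    -0.15]
  [  -0.35     0.75]
det(I−A) = (0.90)(0.75) − (-0.15)(-0.35) = 0.6225
adj(I−A) = [[0.75, 0.15], [0.35, 0.90]]
(I − A)⁻¹ = adj(I−A) / det(I−A) ≈
  [   1.2048     0.2410]
  [   0.5622     1.4458]
First solve x = (I − A)⁻¹ d = adj(I−A)·d / det(I−A); in particular x_2 = (0.35·45 + 0.90·70) / 0.6225 = 78.75 / 0.6225 ≈ 126.50602.
Intermediate flow from 1 to 2: z_12 = a_12 · x_2 = 0.15 × 78.75 / 0.6225 = 11.8125 / 0.6225 ≈ 18.976.

z_12 = 18.976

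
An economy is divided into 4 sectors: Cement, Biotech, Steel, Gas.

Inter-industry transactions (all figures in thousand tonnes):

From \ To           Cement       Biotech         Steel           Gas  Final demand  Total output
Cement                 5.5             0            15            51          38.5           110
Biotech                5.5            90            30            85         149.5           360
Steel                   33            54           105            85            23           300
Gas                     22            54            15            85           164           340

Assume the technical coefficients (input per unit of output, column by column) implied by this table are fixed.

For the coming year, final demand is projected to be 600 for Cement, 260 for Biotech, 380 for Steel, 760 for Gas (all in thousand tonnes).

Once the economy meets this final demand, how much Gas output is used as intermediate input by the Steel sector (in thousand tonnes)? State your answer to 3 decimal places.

z_GS = 98.211

Technical coefficients a_ij = z_ij / X_j:
  a_CC = 5.5/110 = 0.05, a_BC = 5.5/110 = 0.05, a_SC = 33/110 = 0.30, a_GC = 22/110 = 0.20
  a_CB = 0/360 = 0.00, a_BB = 90/360 = 0.25, a_SB = 54/360 = 0.15, a_GB = 54/360 = 0.15
  a_CS = 15/300 = 0.05, a_BS = 30/300 = 0.10, a_SS = 105/300 = 0.35, a_GS = 15/300 = 0.05
  a_CG = 51/340 = 0.15, a_BG = 85/340 = 0.25, a_SG = 85/340 = 0.25, a_GG = 85/340 = 0.25
I − A =
  [   0.95     0.00    -0.05    -0.15]
  [  -0.05     0.75    -0.10    -0.25]
  [  -0.30    -0.15     0.65    -0.25]
  [  -0.20    -0.15    -0.05     0.75]
Compute the cofactors C_ij = (−1)^(i+j)·(3×3 minor ij) of I−A; the adjugate is their transpose:
adj(I−A) = Cᵀ =
  [ 0.315000   0.023250   0.034125   0.082125]
  [ 0.087500   0.415750   0.084875   0.184375]
  [ 0.210000   0.144750   0.475125   0.248625]
  [ 0.115500   0.099000   0.057750   0.437250]
det(I−A) = Σ_j (I−A)_1j·C_1j = (0.95)(0.315000) + (0.00)(0.087500) + (-0.05)(0.210000) + (-0.15)(0.115500) = 0.271425
(I − A)⁻¹ = adj(I−A) / det(I−A) ≈
  [   1.1605     0.0857     0.1257     0.3026]
  [   0.3224     1.5317     0.3127     0.6793]
  [   0.7737     0.5333     1.7505     0.9160]
  [   0.4255     0.3647     0.2128     1.6109]
First solve x = (I − A)⁻¹ d = adj(I−A)·d / det(I−A); in particular x_S = (0.210000·600 + 0.144750·260 + 0.475125·380 + 0.248625·760) / 0.271425 = 533.1375 / 0.271425 ≈ 1964.21663.
Intermediate flow from G to S: z_GS = a_GS · x_S = 0.05 × 533.1375 / 0.271425 = 26.656875 / 0.271425 ≈ 98.211.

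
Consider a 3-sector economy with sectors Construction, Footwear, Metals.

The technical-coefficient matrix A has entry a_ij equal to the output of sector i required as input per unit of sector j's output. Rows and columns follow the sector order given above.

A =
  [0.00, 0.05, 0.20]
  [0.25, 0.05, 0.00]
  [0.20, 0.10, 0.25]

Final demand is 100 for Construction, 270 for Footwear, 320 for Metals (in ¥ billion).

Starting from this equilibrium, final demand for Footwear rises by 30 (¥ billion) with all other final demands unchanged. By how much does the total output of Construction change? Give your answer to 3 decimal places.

Δx_1 = 2.613

I − A =
  [   1.00    -0.05    -0.20]
  [  -0.25     0.95     0.00]
  [  -0.20    -0.10     0.75]
Cofactors of I−A, C_ij = (−1)^(i+j)·(minor ij) (rows/columns in the sector order above):
  C_11 = (0.95)(0.75) − (0.00)(-0.10) = 0.7125
  C_12 = −[(-0.25)(0.75) − (0.00)(-0.20)] = 0.1875
  C_13 = (-0.25)(-0.10) − (0.95)(-0.20) = 0.2150
  C_21 = −[(-0.05)(0.75) − (-0.20)(-0.10)] = 0.0575
  C_22 = (1.00)(0.75) − (-0.20)(-0.20) = 0.7100
  C_23 = −[(1.00)(-0.10) − (-0.05)(-0.20)] = 0.1100
  C_31 = (-0.05)(0.00) − (-0.20)(0.95) = 0.1900
  C_32 = −[(1.00)(0.00) − (-0.20)(-0.25)] = 0.0500
  C_33 = (1.00)(0.95) − (-0.05)(-0.25) = 0.9375
det(I−A) = Σ_j (I−A)_1j·C_1j = (1.00)(0.7125) + (-0.05)(0.1875) + (-0.20)(0.2150) = 0.660125
adj(I−A) = Cᵀ =
  [ 0.7125   0.0575   0.1900]
  [ 0.1875   0.7100   0.0500]
  [ 0.2150   0.1100   0.9375]
(I − A)⁻¹ = adj(I−A) / det(I−A) ≈
  [   1.0793     0.0871     0.2878]
  [   0.2840     1.0756     0.0757]
  [   0.3257     0.1666     1.4202]
Δx = (I − A)⁻¹ Δd with Δd having +30 in the Footwear component and 0 elsewhere.
So Δx_1 = L_12 · (+30), where L_12 = adj(I−A)_12 / det(I−A) = 0.0575 / 0.660125.
Δx_1 = 0.0575 × (+30) / 0.660125 = 1.725 / 0.660125 ≈ 2.613.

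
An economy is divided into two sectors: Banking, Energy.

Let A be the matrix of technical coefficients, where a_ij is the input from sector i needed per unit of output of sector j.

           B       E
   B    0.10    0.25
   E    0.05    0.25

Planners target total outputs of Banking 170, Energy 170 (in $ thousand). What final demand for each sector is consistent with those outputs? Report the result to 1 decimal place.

d_B = 110.5, d_E = 119.0

I − A =
  [   0.90    -0.25]
  [  -0.05     0.75]
d = (I − A) x:
  d_B = (+0.90)·170 + (-0.25)·170 = 110.5
  d_E = (-0.05)·170 + (+0.75)·170 = 119.0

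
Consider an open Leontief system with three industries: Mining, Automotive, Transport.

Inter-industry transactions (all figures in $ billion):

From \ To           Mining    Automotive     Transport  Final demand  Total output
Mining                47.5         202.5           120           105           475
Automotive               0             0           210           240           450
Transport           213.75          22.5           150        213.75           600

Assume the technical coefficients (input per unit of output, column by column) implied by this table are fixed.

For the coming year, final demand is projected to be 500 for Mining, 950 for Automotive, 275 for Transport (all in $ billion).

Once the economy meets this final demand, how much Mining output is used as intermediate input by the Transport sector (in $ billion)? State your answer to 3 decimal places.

Technical coefficients a_ij = z_ij / X_j:
  a_11 = 47.5/475 = 0.10, a_21 = 0/475 = 0.00, a_31 = 213.75/475 = 0.45
  a_12 = 202.5/450 = 0.45, a_22 = 0/450 = 0.00, a_32 = 22.5/450 = 0.05
  a_13 = 120/600 = 0.20, a_23 = 210/600 = 0.35, a_33 = 150/600 = 0.25
I − A =
  [   0.90    -0.45    -0.20]
  [   0.00     1.00    -0.35]
  [  -0.45    -0.05     0.75]
Cofactors of I−A, C_ij = (−1)^(i+j)·(minor ij) (rows/columns in the sector order above):
  C_11 = (1.00)(0.75) − (-0.35)(-0.05) = 0.7325
  C_12 = −[(0.00)(0.75) − (-0.35)(-0.45)] = 0.1575
  C_13 = (0.00)(-0.05) − (1.00)(-0.45) = 0.4500
  C_21 = −[(-0.45)(0.75) − (-0.20)(-0.05)] = 0.3475
  C_22 = (0.90)(0.75) − (-0.20)(-0.45) = 0.5850
  C_23 = −[(0.90)(-0.05) − (-0.45)(-0.45)] = 0.2475
  C_31 = (-0.45)(-0.35) − (-0.20)(1.00) = 0.3575
  C_32 = −[(0.90)(-0.35) − (-0.20)(0.00)] = 0.3150
  C_33 = (0.90)(1.00) − (-0.45)(0.00) = 0.9000
det(I−A) = Σ_j (I−A)_1j·C_1j = (0.90)(0.7325) + (-0.45)(0.1575) + (-0.20)(0.4500) = 0.498375
adj(I−A) = Cᵀ =
  [ 0.7325   0.3475   0.3575]
  [ 0.1575   0.5850   0.3150]
  [ 0.4500   0.2475   0.9000]
(I − A)⁻¹ = adj(I−A) / det(I−A) ≈
  [   1.4698     0.6973     0.7173]
  [   0.3160     1.1738     0.6321]
  [   0.9029     0.4966     1.8059]
First solve x = (I − A)⁻¹ d = adj(I−A)·d / det(I−A); in particular x_3 = (0.4500·500 + 0.2475·950 + 0.9000·275) / 0.498375 = 707.625 / 0.498375 ≈ 1419.86456.
Intermediate flow from 1 to 3: z_13 = a_13 · x_3 = 0.20 × 707.625 / 0.498375 = 141.525 / 0.498375 ≈ 283.973.

z_13 = 283.973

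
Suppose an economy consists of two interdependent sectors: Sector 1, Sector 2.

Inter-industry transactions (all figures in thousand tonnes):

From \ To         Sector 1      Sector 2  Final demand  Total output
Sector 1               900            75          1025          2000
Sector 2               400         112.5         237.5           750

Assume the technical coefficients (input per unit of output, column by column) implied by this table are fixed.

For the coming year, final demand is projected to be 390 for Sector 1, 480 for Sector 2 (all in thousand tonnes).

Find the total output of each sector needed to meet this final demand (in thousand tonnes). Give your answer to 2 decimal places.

Technical coefficients a_ij = z_ij / X_j:
  a_11 = 900/2000 = 0.45, a_21 = 400/2000 = 0.20
  a_12 = 75/750 = 0.10, a_22 = 112.5/750 = 0.15
I − A =
  [   0.55    -0.10]
  [  -0.20     0.85]
det(I−A) = (0.55)(0.85) − (-0.10)(-0.20) = 0.4475
adj(I−A) = [[0.85, 0.10], [0.20, 0.55]]
(I − A)⁻¹ = adj(I−A) / det(I−A) ≈
  [   1.8994     0.2235]
  [   0.4469     1.2291]
x = (I − A)⁻¹ d = adj(I−A)·d / det(I−A), with det(I−A) = 0.4475:
  x_1 = (0.85·390 + 0.10·480) / 0.4475 = 379.50 / 0.4475 ≈ 848.04
  x_2 = (0.20·390 + 0.55·480) / 0.4475 = 342.00 / 0.4475 ≈ 764.25

x_1 = 848.04, x_2 = 764.25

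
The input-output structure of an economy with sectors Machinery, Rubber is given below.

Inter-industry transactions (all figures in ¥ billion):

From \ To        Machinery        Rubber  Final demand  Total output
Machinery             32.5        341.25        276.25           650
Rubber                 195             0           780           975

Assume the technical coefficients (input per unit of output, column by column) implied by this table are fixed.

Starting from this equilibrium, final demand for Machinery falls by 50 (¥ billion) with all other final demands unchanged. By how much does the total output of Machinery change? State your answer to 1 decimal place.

Technical coefficients a_ij = z_ij / X_j:
  a_MM = 32.5/650 = 0.05, a_RM = 195/650 = 0.30
  a_MR = 341.25/975 = 0.35, a_RR = 0/975 = 0.00
I − A =
  [   0.95    -0.35]
  [  -0.30     1.00]
det(I−A) = (0.95)(1.00) − (-0.35)(-0.30) = 0.8450
adj(I−A) = [[1.00, 0.35], [0.30, 0.95]]
(I − A)⁻¹ = adj(I−A) / det(I−A) ≈
  [   1.1834     0.4142]
  [   0.3550     1.1243]
Δx = (I − A)⁻¹ Δd with Δd having -50 in the Machinery component and 0 elsewhere.
So Δx_M = L_MM · (-50), where L_MM = adj(I−A)_MM / det(I−A) = 1.00 / 0.8450.
Δx_M = 1.00 × (-50) / 0.8450 = -50.00 / 0.8450 ≈ -59.2.

Δx_M = -59.2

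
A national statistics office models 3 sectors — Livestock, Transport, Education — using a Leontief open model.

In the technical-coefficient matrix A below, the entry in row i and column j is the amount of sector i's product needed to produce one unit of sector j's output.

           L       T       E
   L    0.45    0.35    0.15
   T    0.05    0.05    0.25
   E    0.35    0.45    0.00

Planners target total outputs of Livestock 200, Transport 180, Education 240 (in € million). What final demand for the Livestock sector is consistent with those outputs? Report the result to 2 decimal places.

I − A =
  [   0.55    -0.35    -0.15]
  [  -0.05     0.95    -0.25]
  [  -0.35    -0.45     1.00]
d = (I − A) x:
  d_L = (+0.55)·200 + (-0.35)·180 + (-0.15)·240 = 11.00
  d_T = (-0.05)·200 + (+0.95)·180 + (-0.25)·240 = 101.00
  d_E = (-0.35)·200 + (-0.45)·180 + (+1.00)·240 = 89.00

d_L = 11.00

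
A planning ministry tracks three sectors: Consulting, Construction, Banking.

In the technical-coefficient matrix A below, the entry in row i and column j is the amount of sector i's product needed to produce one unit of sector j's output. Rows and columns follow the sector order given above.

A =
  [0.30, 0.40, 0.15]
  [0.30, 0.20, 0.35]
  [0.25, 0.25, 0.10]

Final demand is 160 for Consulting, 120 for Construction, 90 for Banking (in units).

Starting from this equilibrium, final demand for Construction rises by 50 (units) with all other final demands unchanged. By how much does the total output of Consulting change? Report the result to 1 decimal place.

I − A =
  [   0.70    -0.40    -0.15]
  [  -0.30     0.80    -0.35]
  [  -0.25    -0.25     0.90]
Cofactors of I−A, C_ij = (−1)^(i+j)·(minor ij) (rows/columns in the sector order above):
  C_11 = (0.80)(0.90) − (-0.35)(-0.25) = 0.6325
  C_12 = −[(-0.30)(0.90) − (-0.35)(-0.25)] = 0.3575
  C_13 = (-0.30)(-0.25) − (0.80)(-0.25) = 0.2750
  C_21 = −[(-0.40)(0.90) − (-0.15)(-0.25)] = 0.3975
  C_22 = (0.70)(0.90) − (-0.15)(-0.25) = 0.5925
  C_23 = −[(0.70)(-0.25) − (-0.40)(-0.25)] = 0.2750
  C_31 = (-0.40)(-0.35) − (-0.15)(0.80) = 0.2600
  C_32 = −[(0.70)(-0.35) − (-0.15)(-0.30)] = 0.2900
  C_33 = (0.70)(0.80) − (-0.40)(-0.30) = 0.4400
det(I−A) = Σ_j (I−A)_1j·C_1j = (0.70)(0.6325) + (-0.40)(0.3575) + (-0.15)(0.2750) = 0.2585
adj(I−A) = Cᵀ =
  [ 0.6325   0.3975   0.2600]
  [ 0.3575   0.5925   0.2900]
  [ 0.2750   0.2750   0.4400]
(I − A)⁻¹ = adj(I−A) / det(I−A) ≈
  [   2.4468     1.5377     1.0058]
  [   1.3830     2.2921     1.1219]
  [   1.0638     1.0638     1.7021]
Δx = (I − A)⁻¹ Δd with Δd having +50 in the Construction component and 0 elsewhere.
So Δx_1 = L_12 · (+50), where L_12 = adj(I−A)_12 / det(I−A) = 0.3975 / 0.2585.
Δx_1 = 0.3975 × (+50) / 0.2585 = 19.875 / 0.2585 ≈ 76.9.

Δx_1 = 76.9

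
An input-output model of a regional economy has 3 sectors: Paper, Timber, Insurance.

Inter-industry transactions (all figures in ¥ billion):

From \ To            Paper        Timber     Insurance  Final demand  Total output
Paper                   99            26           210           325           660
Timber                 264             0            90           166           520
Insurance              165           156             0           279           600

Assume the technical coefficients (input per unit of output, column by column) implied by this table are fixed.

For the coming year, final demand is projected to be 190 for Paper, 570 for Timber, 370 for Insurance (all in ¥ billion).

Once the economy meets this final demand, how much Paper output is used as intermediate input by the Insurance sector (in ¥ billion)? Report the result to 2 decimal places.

z_13 = 280.83

Technical coefficients a_ij = z_ij / X_j:
  a_11 = 99/660 = 0.15, a_21 = 264/660 = 0.40, a_31 = 165/660 = 0.25
  a_12 = 26/520 = 0.05, a_22 = 0/520 = 0.00, a_32 = 156/520 = 0.30
  a_13 = 210/600 = 0.35, a_23 = 90/600 = 0.15, a_33 = 0/600 = 0.00
I − A =
  [   0.85    -0.05    -0.35]
  [  -0.40     1.00    -0.15]
  [  -0.25    -0.30     1.00]
Cofactors of I−A, C_ij = (−1)^(i+j)·(minor ij) (rows/columns in the sector order above):
  C_11 = (1.00)(1.00) − (-0.15)(-0.30) = 0.9550
  C_12 = −[(-0.40)(1.00) − (-0.15)(-0.25)] = 0.4375
  C_13 = (-0.40)(-0.30) − (1.00)(-0.25) = 0.3700
  C_21 = −[(-0.05)(1.00) − (-0.35)(-0.30)] = 0.1550
  C_22 = (0.85)(1.00) − (-0.35)(-0.25) = 0.7625
  C_23 = −[(0.85)(-0.30) − (-0.05)(-0.25)] = 0.2675
  C_31 = (-0.05)(-0.15) − (-0.35)(1.00) = 0.3575
  C_32 = −[(0.85)(-0.15) − (-0.35)(-0.40)] = 0.2675
  C_33 = (0.85)(1.00) − (-0.05)(-0.40) = 0.8300
det(I−A) = Σ_j (I−A)_1j·C_1j = (0.85)(0.9550) + (-0.05)(0.4375) + (-0.35)(0.3700) = 0.660375
adj(I−A) = Cᵀ =
  [ 0.9550   0.1550   0.3575]
  [ 0.4375   0.7625   0.2675]
  [ 0.3700   0.2675   0.8300]
(I − A)⁻¹ = adj(I−A) / det(I−A) ≈
  [   1.4461     0.2347     0.5414]
  [   0.6625     1.1546     0.4051]
  [   0.5603     0.4051     1.2569]
First solve x = (I − A)⁻¹ d = adj(I−A)·d / det(I−A); in particular x_3 = (0.3700·190 + 0.2675·570 + 0.8300·370) / 0.660375 = 529.875 / 0.660375 ≈ 802.3850.
Intermediate flow from 1 to 3: z_13 = a_13 · x_3 = 0.35 × 529.875 / 0.660375 = 185.45625 / 0.660375 ≈ 280.83.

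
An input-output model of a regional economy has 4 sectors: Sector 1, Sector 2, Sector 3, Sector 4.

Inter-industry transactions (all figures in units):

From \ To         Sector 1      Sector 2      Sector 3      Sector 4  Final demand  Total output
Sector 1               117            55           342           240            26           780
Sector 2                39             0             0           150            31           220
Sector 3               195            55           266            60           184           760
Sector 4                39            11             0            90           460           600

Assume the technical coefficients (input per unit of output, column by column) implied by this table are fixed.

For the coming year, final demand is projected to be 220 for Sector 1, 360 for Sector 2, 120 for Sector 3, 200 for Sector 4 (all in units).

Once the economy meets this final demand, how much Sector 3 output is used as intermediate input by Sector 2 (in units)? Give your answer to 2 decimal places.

Technical coefficients a_ij = z_ij / X_j:
  a_11 = 117/780 = 0.15, a_21 = 39/780 = 0.05, a_31 = 195/780 = 0.25, a_41 = 39/780 = 0.05
  a_12 = 55/220 = 0.25, a_22 = 0/220 = 0.00, a_32 = 55/220 = 0.25, a_42 = 11/220 = 0.05
  a_13 = 342/760 = 0.45, a_23 = 0/760 = 0.00, a_33 = 266/760 = 0.35, a_43 = 0/760 = 0.00
  a_14 = 240/600 = 0.40, a_24 = 150/600 = 0.25, a_34 = 60/600 = 0.10, a_44 = 90/600 = 0.15
I − A =
  [   0.85    -0.25    -0.45    -0.40]
  [  -0.05     1.00     0.00    -0.25]
  [  -0.25    -0.25     0.65    -0.10]
  [  -0.05    -0.05     0.00     0.85]
Compute the cofactors C_ij = (−1)^(i+j)·(3×3 minor ij) of I−A; the adjugate is their transpose:
adj(I−A) = Cᵀ =
  [ 0.544375   0.249000   0.376875   0.373750]
  [ 0.035750   0.358750   0.024750   0.125250]
  [ 0.228375   0.239250   0.677125   0.257500]
  [ 0.034125   0.035750   0.023625   0.426250]
det(I−A) = Σ_j (I−A)_1j·C_1j = (0.85)(0.544375) + (-0.25)(0.035750) + (-0.45)(0.228375) + (-0.40)(0.034125) = 0.3373625
(I − A)⁻¹ = adj(I−A) / det(I−A) ≈
  [   1.6136     0.7381     1.1171     1.1079]
  [   0.1060     1.0634     0.0734     0.3713]
  [   0.6769     0.7092     2.0071     0.7633]
  [   0.1012     0.1060     0.0700     1.2635]
First solve x = (I − A)⁻¹ d = adj(I−A)·d / det(I−A); in particular x_2 = (0.035750·220 + 0.358750·360 + 0.024750·120 + 0.125250·200) / 0.3373625 = 165.035 / 0.3373625 ≈ 489.1919.
Intermediate flow from 3 to 2: z_32 = a_32 · x_2 = 0.25 × 165.035 / 0.3373625 = 41.25875 / 0.3373625 ≈ 122.30.

z_32 = 122.30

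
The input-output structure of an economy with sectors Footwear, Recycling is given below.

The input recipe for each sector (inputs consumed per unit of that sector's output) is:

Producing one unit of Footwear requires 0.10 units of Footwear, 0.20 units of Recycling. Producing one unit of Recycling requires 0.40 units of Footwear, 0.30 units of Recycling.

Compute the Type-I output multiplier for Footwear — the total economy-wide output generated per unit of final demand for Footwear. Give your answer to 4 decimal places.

I − A =
  [   0.90    -0.40]
  [  -0.20     0.70]
det(I−A) = (0.90)(0.70) − (-0.40)(-0.20) = 0.5500
adj(I−A) = [[0.70, 0.40], [0.20, 0.90]]
(I − A)⁻¹ = adj(I−A) / det(I−A) ≈
  [   1.27273     0.72727]
  [   0.36364     1.63636]
The output multiplier for sector j is the column-j sum of the Leontief inverse (I − A)⁻¹ = adj(I−A) / det(I−A).
Column F of adj(I−A): (0.70, 0.20); det(I−A) = 0.5500.
m_F = (0.70 + 0.20) / 0.5500 = 0.90 / 0.5500 ≈ 1.6364.

m_F = 1.6364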